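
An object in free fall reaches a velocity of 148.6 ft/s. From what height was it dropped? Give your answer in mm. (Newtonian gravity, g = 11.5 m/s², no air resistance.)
h = v²/(2g) (with unit conversion) = 89190.0 mm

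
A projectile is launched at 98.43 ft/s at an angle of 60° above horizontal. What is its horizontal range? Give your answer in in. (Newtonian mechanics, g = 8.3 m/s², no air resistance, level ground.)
R = v₀² sin(2θ) / g (with unit conversion) = 3697.0 in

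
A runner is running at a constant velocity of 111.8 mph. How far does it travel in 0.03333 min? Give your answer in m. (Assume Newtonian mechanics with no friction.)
d = vt (with unit conversion) = 99.95 m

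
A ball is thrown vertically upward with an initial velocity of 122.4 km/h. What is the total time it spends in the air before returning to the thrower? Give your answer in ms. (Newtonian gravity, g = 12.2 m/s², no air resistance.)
t_total = 2v₀/g (with unit conversion) = 5574.0 ms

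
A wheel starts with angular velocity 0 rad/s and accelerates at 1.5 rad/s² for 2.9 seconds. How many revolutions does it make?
θ = ω₀t + ½αt² = 0×2.9 + ½×1.5×2.9² = 6.31 rad
Revolutions = θ/(2π) = 6.31/(2π) = 1.0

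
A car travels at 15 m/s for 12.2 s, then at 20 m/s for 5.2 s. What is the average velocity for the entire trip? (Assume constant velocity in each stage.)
d₁ = v₁t₁ = 15 × 12.2 = 183 m
d₂ = v₂t₂ = 20 × 5.2 = 104 m
d_total = 287.0 m, t_total = 17.4 s
v_avg = d_total/t_total = 287.0/17.4 = 16.49 m/s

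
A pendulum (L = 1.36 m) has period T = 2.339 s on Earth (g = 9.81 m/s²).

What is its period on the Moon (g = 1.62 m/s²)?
T = 2π√(L/g), so T_moon/T_earth = √(g_earth/g_moon)
T_moon = 2π√(1.36/1.62) = 5.757 s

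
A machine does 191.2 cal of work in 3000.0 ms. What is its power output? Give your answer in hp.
P = W/t = 800 J / 3 s = 266.7 W = 0.3576 hp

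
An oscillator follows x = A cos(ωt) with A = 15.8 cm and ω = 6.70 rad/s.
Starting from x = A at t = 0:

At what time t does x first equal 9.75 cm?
cos(ωt) = x/A = 9.75/15.8 = 0.6171
ωt = arccos(0.6171) = 0.9058 rad
t = 0.9058/6.7 = 0.1352 s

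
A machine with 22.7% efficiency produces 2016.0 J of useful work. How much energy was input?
W_in = W_out/η = 2016.0/0.227 = 8881.1 J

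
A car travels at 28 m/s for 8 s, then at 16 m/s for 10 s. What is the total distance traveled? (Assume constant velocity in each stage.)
d₁ = v₁t₁ = 28 × 8 = 224 m
d₂ = v₂t₂ = 16 × 10 = 160 m
d_total = 224 + 160 = 384 m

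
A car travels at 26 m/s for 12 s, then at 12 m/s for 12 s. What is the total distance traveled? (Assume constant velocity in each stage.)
d₁ = v₁t₁ = 26 × 12 = 312 m
d₂ = v₂t₂ = 12 × 12 = 144 m
d_total = 312 + 144 = 456 m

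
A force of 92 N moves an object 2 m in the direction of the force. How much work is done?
W = Fd = 92×2 = 184.0 J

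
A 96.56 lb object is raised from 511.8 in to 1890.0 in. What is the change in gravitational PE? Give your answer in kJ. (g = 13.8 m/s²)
ΔPE = mg(h₂ − h₁) = 43.8 kg × 13.8 m/s² × (48.01 − 13) m = 2.116e+04 J = 21.16 kJ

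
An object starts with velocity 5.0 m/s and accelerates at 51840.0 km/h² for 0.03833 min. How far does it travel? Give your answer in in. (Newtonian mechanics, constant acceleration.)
d = v₀t + ½at² (with unit conversion) = 869.2 in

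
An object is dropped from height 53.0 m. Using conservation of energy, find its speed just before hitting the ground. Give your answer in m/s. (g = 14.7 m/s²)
mgh = ½mv² → v = √(2gh) = √(2×14.7×53) = 39.47 m/s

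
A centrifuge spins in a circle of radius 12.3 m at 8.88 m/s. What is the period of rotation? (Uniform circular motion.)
T = 2πr/v = 2π×12.3/8.88 = 8.7 s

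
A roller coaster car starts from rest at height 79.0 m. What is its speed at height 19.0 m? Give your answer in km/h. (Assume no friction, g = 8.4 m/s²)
mgh₁ = ½mv₂² + mgh₂ → v₂ = √(2g(h₁−h₂)) = √(2×8.4×(79−19)) = 31.75 m/s = 114.3 km/h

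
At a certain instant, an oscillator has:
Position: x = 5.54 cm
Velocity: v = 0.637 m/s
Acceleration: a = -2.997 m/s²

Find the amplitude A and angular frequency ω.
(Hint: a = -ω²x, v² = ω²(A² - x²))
a = −ω²x → ω = √(|a|/x) = √(2.997/0.0554) = 7.355 rad/s
v² = ω²(A² − x²) → A = √(x² + v²/ω²) = √(0.0554² + 0.637²/7.355²) = 0.1028 m = 10.28 cm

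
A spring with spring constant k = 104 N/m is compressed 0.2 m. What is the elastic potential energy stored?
PE = ½kx² = ½×104×0.2² = 2.08 J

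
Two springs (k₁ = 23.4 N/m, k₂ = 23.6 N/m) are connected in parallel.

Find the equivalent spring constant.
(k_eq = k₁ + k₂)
k_eq = k₁ + k₂ = 23.4 + 23.6 = 47 N/m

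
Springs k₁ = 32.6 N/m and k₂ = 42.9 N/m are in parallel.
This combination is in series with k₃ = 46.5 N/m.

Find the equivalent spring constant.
k₁₂ = k₁ + k₂ = 75.5 N/m (parallel)
1/k_eq = 1/k₁₂ + 1/k₃ → k_eq = 28.78 N/m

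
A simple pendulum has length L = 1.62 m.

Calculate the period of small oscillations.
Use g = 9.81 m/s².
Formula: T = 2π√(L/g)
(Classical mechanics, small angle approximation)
T = 2π√(L/g) = 2π√(1.62/9.81) = 2.553 s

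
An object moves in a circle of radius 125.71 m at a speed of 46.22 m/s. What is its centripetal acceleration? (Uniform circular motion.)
a_c = v²/r = 46.22²/125.71 = 2136.29/125.71 = 16.99 m/s²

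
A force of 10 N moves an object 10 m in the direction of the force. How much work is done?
W = Fd = 10×10 = 100.0 J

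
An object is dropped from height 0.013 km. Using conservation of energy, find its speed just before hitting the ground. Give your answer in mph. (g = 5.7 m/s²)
mgh = ½mv² → v = √(2gh) = √(2×5.7×13) = 12.17 m/s = 27.23 mph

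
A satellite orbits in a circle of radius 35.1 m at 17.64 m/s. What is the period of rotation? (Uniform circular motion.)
T = 2πr/v = 2π×35.1/17.64 = 12.5 s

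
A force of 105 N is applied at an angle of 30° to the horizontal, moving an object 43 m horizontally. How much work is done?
W = Fd cosθ = 105×43×cos(30°) = 3910.1 J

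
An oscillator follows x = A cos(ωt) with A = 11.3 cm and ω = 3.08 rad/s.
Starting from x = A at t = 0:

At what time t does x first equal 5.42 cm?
cos(ωt) = x/A = 5.42/11.3 = 0.4796
ωt = arccos(0.4796) = 1.071 rad
t = 1.071/3.08 = 0.3476 s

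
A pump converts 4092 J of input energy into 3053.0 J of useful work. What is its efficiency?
η = W_out/W_in = 3053.0/4092 = 0.7461 = 74.61%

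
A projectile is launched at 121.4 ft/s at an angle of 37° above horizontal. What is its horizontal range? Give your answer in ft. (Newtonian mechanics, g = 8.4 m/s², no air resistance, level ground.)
R = v₀² sin(2θ) / g (with unit conversion) = 514.1 ft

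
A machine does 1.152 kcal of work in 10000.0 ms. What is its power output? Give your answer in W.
P = W/t = 4820 J / 10 s = 482 W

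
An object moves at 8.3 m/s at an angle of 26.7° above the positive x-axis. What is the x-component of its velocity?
vₓ = v cos(θ) = 8.3 × cos(26.7°) = 7.41 m/s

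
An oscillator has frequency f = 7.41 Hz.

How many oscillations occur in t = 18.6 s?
n = f×t = 7.41×18.6 = 137.8 oscillations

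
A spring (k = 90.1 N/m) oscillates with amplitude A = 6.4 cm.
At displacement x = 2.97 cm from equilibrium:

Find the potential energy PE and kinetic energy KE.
E_total = ½kA² = ½×90.1×(0.064)² = 0.1845 J
PE = ½kx² = ½×90.1×(0.0297)² = 0.03974 J
KE = E_total − PE = 0.1448 J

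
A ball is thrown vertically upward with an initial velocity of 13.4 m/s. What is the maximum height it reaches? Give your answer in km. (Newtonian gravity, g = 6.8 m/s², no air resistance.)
h_max = v₀²/(2g) (with unit conversion) = 0.0132 km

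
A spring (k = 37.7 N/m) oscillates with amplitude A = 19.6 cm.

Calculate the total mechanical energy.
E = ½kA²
E = ½kA² = ½×37.7×(0.196)² = 0.7241 J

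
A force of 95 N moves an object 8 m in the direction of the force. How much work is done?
W = Fd = 95×8 = 760.0 J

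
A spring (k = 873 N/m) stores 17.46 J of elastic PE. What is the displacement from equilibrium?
PE = ½kx² → x = √(2PE/k) = √(2×17.46/873) = 0.2 m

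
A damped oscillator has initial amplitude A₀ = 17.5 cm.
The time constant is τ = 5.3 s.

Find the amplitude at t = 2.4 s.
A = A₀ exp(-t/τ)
A = A₀ exp(−t/τ) = 17.5×exp(−2.4/5.3) = 11.13 cm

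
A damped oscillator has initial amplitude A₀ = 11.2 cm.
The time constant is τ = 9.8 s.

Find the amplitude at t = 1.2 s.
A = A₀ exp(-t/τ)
A = A₀ exp(−t/τ) = 11.2×exp(−1.2/9.8) = 9.909 cm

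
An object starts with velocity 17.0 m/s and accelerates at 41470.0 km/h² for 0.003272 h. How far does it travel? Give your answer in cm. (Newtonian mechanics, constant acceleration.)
d = v₀t + ½at² (with unit conversion) = 42220.0 cm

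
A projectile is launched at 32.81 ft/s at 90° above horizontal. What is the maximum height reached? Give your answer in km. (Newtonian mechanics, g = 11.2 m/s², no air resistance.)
H = v₀²sin²(θ)/(2g) (with unit conversion) = 0.004465 km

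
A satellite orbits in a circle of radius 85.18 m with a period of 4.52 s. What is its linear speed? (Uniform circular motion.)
v = 2πr/T = 2π×85.18/4.52 = 118.41 m/s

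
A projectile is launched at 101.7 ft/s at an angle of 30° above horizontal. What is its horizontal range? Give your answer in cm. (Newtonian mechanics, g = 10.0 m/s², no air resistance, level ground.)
R = v₀² sin(2θ) / g (with unit conversion) = 8322.0 cm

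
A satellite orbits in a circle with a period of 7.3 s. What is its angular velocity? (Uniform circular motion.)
ω = 2π/T = 2π/7.3 = 0.8607 rad/s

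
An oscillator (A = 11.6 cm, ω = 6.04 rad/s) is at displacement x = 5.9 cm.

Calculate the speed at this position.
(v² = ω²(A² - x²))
v = ω√(A² − x²) = 6.04×√(0.116² − 0.059²) = 0.6032 m/s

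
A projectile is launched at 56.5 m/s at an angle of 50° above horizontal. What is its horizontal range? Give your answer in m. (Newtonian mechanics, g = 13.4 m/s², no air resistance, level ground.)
R = v₀² sin(2θ) / g = 234.6 m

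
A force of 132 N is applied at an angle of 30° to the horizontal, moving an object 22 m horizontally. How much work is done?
W = Fd cosθ = 132×22×cos(30°) = 2514.9 J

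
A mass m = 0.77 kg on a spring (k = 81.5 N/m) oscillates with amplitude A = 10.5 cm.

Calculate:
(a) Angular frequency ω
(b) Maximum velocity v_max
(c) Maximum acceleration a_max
ω = √(k/m) = √(81.5/0.77) = 10.29 rad/s
v_max = ωA = 10.29×0.105 = 1.08 m/s
a_max = ω²A = 10.29²×0.105 = 11.11 m/s²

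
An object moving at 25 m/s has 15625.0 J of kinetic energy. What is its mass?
KE = ½mv² → m = 2KE/v² = 2×15625.0/25² = 50.0 kg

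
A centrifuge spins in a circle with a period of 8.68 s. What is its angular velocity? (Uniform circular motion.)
ω = 2π/T = 2π/8.68 = 0.7239 rad/s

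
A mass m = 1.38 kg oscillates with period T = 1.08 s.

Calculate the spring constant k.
T = 2π√(m/k) → k = m(2π/T)² = 1.38×(2π/1.08)² = 46.71 N/m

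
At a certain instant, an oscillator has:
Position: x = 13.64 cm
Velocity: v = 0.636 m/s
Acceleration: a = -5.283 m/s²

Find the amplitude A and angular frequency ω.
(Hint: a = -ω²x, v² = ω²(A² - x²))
a = −ω²x → ω = √(|a|/x) = √(5.283/0.1364) = 6.223 rad/s
v² = ω²(A² − x²) → A = √(x² + v²/ω²) = √(0.1364² + 0.636²/6.223²) = 0.1704 m = 17.04 cm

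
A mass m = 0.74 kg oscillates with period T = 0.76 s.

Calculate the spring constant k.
T = 2π√(m/k) → k = m(2π/T)² = 0.74×(2π/0.76)² = 50.58 N/m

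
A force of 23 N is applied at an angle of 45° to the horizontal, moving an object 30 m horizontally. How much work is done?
W = Fd cosθ = 23×30×cos(45°) = 487.9 J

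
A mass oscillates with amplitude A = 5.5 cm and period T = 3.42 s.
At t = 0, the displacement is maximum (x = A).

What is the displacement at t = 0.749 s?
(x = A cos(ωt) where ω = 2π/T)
ω = 2π/T = 2π/3.42 = 1.837 rad/s
x = A cos(ωt) = 5.5×cos(1.837×0.749) = 1.064 cm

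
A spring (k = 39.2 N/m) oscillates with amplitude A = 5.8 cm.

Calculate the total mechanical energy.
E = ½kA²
E = ½kA² = ½×39.2×(0.058)² = 0.06593 J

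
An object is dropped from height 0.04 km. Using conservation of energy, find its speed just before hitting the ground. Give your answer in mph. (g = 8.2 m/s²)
mgh = ½mv² → v = √(2gh) = √(2×8.2×40) = 25.61 m/s = 57.29 mph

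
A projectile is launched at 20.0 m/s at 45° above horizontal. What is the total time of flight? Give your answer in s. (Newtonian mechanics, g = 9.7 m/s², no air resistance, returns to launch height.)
T = 2v₀sin(θ)/g = 2.916 s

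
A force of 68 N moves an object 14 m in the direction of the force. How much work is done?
W = Fd = 68×14 = 952.0 J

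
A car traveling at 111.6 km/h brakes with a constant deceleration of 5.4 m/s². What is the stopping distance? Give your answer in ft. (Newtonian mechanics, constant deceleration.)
d = v₀² / (2a) (with unit conversion) = 291.9 ft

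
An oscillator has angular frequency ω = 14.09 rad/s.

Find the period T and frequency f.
T = 2π/ω = 2π/14.09 = 0.4459 s; f = ω/2π = 2.242 Hz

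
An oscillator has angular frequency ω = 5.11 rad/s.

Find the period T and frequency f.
T = 2π/ω = 2π/5.11 = 1.23 s; f = ω/2π = 0.8133 Hz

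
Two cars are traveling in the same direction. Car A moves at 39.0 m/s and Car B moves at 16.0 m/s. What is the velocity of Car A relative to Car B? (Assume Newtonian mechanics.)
v_rel = v_A - v_B = 39.0 - 16.0 = 23.0 m/s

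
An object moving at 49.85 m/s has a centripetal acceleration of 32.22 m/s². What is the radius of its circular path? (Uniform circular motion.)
r = v²/a_c = 49.85²/32.22 = 77.13 m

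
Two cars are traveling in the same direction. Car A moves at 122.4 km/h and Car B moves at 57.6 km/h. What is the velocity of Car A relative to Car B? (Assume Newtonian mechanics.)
v_rel = v_A - v_B = 122.4 - 57.6 = 64.8 km/h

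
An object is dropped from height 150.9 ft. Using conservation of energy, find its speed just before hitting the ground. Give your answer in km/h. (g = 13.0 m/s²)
mgh = ½mv² → v = √(2gh) = √(2×13.0×45.99) = 34.58 m/s = 124.5 km/h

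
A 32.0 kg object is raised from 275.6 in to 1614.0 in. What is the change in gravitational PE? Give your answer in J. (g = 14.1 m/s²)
ΔPE = mg(h₂ − h₁) = 32 kg × 14.1 m/s² × (41 − 7) m = 1.534e+04 J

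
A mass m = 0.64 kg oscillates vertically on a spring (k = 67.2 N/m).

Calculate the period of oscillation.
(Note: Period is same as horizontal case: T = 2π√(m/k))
T = 2π√(m/k) = 2π√(0.64/67.2) = 0.6132 s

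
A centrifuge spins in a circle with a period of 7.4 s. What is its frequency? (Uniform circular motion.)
f = 1/T = 1/7.4 = 0.1351 Hz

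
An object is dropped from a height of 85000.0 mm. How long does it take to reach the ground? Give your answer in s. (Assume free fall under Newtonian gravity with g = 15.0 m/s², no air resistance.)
t = √(2h/g) (with unit conversion) = 3.367 s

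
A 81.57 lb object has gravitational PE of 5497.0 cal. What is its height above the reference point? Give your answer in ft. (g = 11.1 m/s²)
PE = mgh → h = PE/(mg) = 2.3e+04 J / (37 kg × 11.1 m/s²) = 56 m = 183.7 ft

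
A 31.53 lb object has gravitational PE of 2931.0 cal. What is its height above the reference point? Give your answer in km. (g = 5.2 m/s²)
PE = mgh → h = PE/(mg) = 1.226e+04 J / (14.3 kg × 5.2 m/s²) = 164.9 m = 0.1649 km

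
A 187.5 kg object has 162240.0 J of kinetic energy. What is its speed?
KE = ½mv² → v = √(2KE/m) = √(2×162240.0/187.5) = 41.6 m/s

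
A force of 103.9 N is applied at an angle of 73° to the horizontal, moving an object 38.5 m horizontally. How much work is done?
W = Fd cosθ = 103.9×38.5×cos(73°) = 1169.5 J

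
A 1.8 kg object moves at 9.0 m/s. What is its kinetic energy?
KE = ½mv² = ½×1.8×9.0² = 72.9 J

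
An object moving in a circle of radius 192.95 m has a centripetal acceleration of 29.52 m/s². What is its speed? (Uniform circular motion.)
v = √(a_c × r) = √(29.52 × 192.95) = 75.47 m/s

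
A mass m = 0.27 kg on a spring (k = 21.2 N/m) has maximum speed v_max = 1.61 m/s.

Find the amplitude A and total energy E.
½mv²_max = ½kA² → A = v_max√(m/k) = 1.61×√(0.27/21.2) = 0.1817 m = 18.17 cm
E = ½mv²_max = ½×0.27×1.61² = 0.3499 J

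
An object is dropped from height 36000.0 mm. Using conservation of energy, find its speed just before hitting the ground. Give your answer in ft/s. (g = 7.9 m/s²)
mgh = ½mv² → v = √(2gh) = √(2×7.9×36) = 23.85 m/s = 78.25 ft/s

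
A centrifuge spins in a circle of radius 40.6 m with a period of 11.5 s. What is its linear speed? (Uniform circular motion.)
v = 2πr/T = 2π×40.6/11.5 = 22.18 m/s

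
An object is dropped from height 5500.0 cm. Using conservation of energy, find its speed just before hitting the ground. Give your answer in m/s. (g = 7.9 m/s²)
mgh = ½mv² → v = √(2gh) = √(2×7.9×55) = 29.48 m/s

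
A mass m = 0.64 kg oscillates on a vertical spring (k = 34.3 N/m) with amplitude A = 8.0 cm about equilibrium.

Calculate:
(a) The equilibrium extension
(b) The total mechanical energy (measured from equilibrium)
x_eq = mg/k = 0.64×9.81/34.3 = 0.183 m = 18.3 cm
E = ½kA² = ½×34.3×(0.08)² = 0.1098 J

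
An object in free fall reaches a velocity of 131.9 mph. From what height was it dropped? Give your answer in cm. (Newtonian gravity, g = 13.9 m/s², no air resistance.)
h = v²/(2g) (with unit conversion) = 12510.0 cm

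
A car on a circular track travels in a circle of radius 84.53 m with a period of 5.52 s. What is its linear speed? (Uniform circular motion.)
v = 2πr/T = 2π×84.53/5.52 = 96.22 m/s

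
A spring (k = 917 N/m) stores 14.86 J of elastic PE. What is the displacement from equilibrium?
PE = ½kx² → x = √(2PE/k) = √(2×14.86/917) = 0.18 m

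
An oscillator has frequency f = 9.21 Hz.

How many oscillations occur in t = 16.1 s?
n = f×t = 9.21×16.1 = 148.3 oscillations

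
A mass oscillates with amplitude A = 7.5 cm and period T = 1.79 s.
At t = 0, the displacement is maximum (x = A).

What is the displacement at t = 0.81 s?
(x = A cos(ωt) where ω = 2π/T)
ω = 2π/T = 2π/1.79 = 3.51 rad/s
x = A cos(ωt) = 7.5×cos(3.51×0.81) = -7.169 cm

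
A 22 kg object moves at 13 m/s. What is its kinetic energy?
KE = ½mv² = ½×22×13² = 1859.0 J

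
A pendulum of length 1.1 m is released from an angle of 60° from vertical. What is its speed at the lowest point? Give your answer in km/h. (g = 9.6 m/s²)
h = L(1 − cosθ) = 1.1×(1 − cos60°) = 0.55 m
v = √(2gh) = √(2×9.6×0.55) = 3.25 m/s = 11.7 km/h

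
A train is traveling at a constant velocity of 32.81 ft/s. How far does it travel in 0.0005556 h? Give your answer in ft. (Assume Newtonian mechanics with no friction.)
d = vt (with unit conversion) = 65.63 ft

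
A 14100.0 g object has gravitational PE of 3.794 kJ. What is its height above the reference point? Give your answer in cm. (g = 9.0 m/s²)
PE = mgh → h = PE/(mg) = 3794 J / (14.1 kg × 9.0 m/s²) = 29.9 m = 2990.0 cm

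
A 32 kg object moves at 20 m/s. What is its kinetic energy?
KE = ½mv² = ½×32×20² = 6400.0 J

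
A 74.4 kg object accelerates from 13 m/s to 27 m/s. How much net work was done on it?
W_net = ΔKE = ½m(v₂² − v₁²) = ½×74.4×(27² − 13²) = 20832.0 J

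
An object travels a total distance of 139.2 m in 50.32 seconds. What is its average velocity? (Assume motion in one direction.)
v_avg = Δd / Δt = 139.2 / 50.32 = 2.77 m/s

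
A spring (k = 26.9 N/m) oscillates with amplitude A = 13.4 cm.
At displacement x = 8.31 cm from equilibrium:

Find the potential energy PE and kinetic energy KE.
E_total = ½kA² = ½×26.9×(0.134)² = 0.2415 J
PE = ½kx² = ½×26.9×(0.0831)² = 0.09288 J
KE = E_total − PE = 0.1486 J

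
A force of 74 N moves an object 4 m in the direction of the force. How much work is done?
W = Fd = 74×4 = 296.0 J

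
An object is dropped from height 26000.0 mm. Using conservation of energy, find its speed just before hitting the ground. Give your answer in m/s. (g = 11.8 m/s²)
mgh = ½mv² → v = √(2gh) = √(2×11.8×26) = 24.77 m/s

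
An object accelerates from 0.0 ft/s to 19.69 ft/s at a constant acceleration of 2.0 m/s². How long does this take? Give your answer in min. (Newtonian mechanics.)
t = (v - v₀)/a (with unit conversion) = 0.05001 min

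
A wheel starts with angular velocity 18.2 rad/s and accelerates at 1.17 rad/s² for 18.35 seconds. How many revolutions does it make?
θ = ω₀t + ½αt² = 18.2×18.35 + ½×1.17×18.35² = 530.95 rad
Revolutions = θ/(2π) = 530.95/(2π) = 84.5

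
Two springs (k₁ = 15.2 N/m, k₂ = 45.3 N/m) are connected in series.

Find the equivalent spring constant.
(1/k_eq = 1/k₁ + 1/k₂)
1/k_eq = 1/15.2 + 1/45.3 = 0.087865; k_eq = 11.38 N/m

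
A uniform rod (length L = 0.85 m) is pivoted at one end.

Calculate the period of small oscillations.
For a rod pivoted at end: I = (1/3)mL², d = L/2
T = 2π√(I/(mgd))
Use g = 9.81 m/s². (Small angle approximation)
I/m = (1/3)L² = 0.2408 m²; d = L/2 = 0.425 m
T = 2π√(I/(mgd)) = 2π√(0.2408/(9.81×0.425)) = 1.51 s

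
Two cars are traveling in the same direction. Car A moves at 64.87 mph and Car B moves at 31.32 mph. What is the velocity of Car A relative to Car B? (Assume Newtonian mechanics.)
v_rel = v_A - v_B = 64.87 - 31.32 = 33.55 mph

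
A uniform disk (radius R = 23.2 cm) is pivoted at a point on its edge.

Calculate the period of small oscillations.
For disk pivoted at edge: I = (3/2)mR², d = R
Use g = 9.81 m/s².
I/m = (3/2)R² = 0.08074 m²; d = R = 0.232 m
T = 2π√((3/2)R²/(gR)) = 2π√(3R/(2g)) = 1.183 s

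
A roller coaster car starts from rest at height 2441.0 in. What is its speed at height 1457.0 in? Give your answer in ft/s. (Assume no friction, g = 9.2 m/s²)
mgh₁ = ½mv₂² + mgh₂ → v₂ = √(2g(h₁−h₂)) = √(2×9.2×(62−37.01)) = 21.44 m/s = 70.36 ft/s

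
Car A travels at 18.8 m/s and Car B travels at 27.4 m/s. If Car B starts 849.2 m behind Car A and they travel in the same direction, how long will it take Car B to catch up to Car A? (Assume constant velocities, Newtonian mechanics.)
Relative speed: v_rel = 27.4 - 18.8 = 8.6 m/s
Time to catch: t = d₀/v_rel = 849.2/8.6 = 98.74 s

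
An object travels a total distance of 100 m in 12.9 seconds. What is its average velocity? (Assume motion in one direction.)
v_avg = Δd / Δt = 100 / 12.9 = 7.75 m/s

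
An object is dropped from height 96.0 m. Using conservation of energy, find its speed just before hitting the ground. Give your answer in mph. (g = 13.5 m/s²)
mgh = ½mv² → v = √(2gh) = √(2×13.5×96) = 50.91 m/s = 113.9 mph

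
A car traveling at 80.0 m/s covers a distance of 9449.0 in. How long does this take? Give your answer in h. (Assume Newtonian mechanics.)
t = d/v (with unit conversion) = 0.0008333 h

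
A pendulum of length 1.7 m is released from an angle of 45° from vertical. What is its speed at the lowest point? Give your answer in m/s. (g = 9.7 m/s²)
h = L(1 − cosθ) = 1.7×(1 − cos45°) = 0.4979 m
v = √(2gh) = √(2×9.7×0.4979) = 3.108 m/s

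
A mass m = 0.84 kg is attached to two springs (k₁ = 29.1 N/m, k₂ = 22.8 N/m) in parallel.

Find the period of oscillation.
k_eq = k₁+k₂ = 51.9 N/m
T = 2π√(m/k_eq) = 2π√(0.84/51.9) = 0.7993 s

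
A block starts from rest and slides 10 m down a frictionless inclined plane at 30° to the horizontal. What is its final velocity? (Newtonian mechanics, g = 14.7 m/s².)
a = g sin(θ) = 14.7 × sin(30°) = 7.35 m/s²
v = √(2ad) = √(2 × 7.35 × 10) = 12.12 m/s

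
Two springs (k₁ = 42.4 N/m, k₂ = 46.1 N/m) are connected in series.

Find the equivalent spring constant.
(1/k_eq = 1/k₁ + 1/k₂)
1/k_eq = 1/42.4 + 1/46.1 = 0.045277; k_eq = 22.09 N/m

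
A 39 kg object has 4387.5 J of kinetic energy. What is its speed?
KE = ½mv² → v = √(2KE/m) = √(2×4387.5/39) = 15.0 m/s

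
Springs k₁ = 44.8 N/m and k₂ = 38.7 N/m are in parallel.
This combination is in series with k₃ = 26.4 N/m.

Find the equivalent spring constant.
k₁₂ = k₁ + k₂ = 83.5 N/m (parallel)
1/k_eq = 1/k₁₂ + 1/k₃ → k_eq = 20.06 N/m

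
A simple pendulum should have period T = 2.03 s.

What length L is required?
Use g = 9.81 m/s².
T = 2π√(L/g) → L = g(T/2π)² = 9.81×(2.03/2π)² = 1.024 m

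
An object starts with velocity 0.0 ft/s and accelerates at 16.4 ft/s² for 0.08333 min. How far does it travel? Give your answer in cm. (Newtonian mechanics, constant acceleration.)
d = v₀t + ½at² (with unit conversion) = 6248.0 cm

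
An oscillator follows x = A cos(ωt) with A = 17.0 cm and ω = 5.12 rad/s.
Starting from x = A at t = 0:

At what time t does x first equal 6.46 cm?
cos(ωt) = x/A = 6.46/17.0 = 0.38
ωt = arccos(0.38) = 1.181 rad
t = 1.181/5.12 = 0.2307 s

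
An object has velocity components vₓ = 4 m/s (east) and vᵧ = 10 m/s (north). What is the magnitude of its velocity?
|v| = √(vₓ² + vᵧ²) = √(4² + 10²) = √(116) = 10.77 m/s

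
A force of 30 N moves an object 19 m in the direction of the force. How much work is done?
W = Fd = 30×19 = 570.0 J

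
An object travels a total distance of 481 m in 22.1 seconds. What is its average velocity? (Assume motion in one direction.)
v_avg = Δd / Δt = 481 / 22.1 = 21.76 m/s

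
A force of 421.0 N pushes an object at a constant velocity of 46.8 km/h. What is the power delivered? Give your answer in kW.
P = Fv = 421 N × 13 m/s = 5473 W = 5.473 kW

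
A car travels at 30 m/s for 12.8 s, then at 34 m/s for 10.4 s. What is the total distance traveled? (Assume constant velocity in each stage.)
d₁ = v₁t₁ = 30 × 12.8 = 384 m
d₂ = v₂t₂ = 34 × 10.4 = 353.6 m
d_total = 384 + 353.6 = 737.6 m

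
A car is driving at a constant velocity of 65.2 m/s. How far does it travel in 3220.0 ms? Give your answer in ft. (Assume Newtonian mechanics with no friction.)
d = vt (with unit conversion) = 688.8 ft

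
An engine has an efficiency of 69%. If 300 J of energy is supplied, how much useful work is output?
W_out = η × W_in = 0.69 × 300 = 207.0 J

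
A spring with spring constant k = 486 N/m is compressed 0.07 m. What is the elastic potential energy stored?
PE = ½kx² = ½×486×0.07² = 1.191 J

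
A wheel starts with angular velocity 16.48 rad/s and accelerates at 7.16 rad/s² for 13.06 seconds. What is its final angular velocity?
ω = ω₀ + αt = 16.48 + 7.16 × 13.06 = 109.99 rad/s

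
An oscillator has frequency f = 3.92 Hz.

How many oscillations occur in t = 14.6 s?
n = f×t = 3.92×14.6 = 57.23 oscillations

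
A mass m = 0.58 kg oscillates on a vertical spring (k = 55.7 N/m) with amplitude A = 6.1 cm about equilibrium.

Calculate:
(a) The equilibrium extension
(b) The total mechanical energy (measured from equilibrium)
x_eq = mg/k = 0.58×9.81/55.7 = 0.1022 m = 10.22 cm
E = ½kA² = ½×55.7×(0.061)² = 0.1036 J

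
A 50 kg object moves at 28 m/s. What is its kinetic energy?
KE = ½mv² = ½×50×28² = 19600.0 J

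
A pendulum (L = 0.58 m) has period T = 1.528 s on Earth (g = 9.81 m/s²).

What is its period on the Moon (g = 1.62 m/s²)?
T = 2π√(L/g), so T_moon/T_earth = √(g_earth/g_moon)
T_moon = 2π√(0.58/1.62) = 3.76 s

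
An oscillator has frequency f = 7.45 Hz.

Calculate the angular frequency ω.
ω = 2πf = 2π×7.45 = 46.81 rad/s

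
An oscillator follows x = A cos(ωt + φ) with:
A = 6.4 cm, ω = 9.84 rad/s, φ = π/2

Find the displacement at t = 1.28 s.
x = A cos(ωt + φ) = 6.4×cos(9.84×1.28 + π/2) = -0.1845 cm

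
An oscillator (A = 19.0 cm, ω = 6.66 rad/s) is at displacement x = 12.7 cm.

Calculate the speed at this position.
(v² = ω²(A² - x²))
v = ω√(A² − x²) = 6.66×√(0.19² − 0.127²) = 0.9412 m/s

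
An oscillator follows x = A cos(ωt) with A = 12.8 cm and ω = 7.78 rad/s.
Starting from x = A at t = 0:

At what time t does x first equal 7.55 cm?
cos(ωt) = x/A = 7.55/12.8 = 0.5898
ωt = arccos(0.5898) = 0.9399 rad
t = 0.9399/7.78 = 0.1208 s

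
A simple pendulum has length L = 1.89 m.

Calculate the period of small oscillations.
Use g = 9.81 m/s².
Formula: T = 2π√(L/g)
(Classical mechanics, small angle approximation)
T = 2π√(L/g) = 2π√(1.89/9.81) = 2.758 s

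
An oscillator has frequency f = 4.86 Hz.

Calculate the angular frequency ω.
ω = 2πf = 2π×4.86 = 30.54 rad/s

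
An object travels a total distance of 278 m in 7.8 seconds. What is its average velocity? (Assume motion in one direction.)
v_avg = Δd / Δt = 278 / 7.8 = 35.64 m/s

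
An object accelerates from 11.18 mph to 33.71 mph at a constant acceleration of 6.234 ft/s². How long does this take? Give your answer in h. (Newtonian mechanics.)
t = (v - v₀)/a (with unit conversion) = 0.001472 h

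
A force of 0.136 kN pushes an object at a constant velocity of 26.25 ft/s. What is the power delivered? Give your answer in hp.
P = Fv = 136 N × 8.001 m/s = 1088 W = 1.459 hp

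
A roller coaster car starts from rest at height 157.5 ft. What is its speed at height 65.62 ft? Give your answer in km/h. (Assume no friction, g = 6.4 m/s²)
mgh₁ = ½mv₂² + mgh₂ → v₂ = √(2g(h₁−h₂)) = √(2×6.4×(48.01−20)) = 18.93 m/s = 68.16 km/h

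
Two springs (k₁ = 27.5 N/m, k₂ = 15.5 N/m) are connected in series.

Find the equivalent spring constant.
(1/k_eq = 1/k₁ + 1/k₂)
1/k_eq = 1/27.5 + 1/15.5 = 0.10088; k_eq = 9.913 N/m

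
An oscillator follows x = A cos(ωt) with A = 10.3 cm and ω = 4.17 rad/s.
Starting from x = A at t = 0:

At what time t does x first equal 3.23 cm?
cos(ωt) = x/A = 3.23/10.3 = 0.3136
ωt = arccos(0.3136) = 1.252 rad
t = 1.252/4.17 = 0.3002 s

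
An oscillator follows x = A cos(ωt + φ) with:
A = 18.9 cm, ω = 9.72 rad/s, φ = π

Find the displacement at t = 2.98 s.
x = A cos(ωt + φ) = 18.9×cos(9.72×2.98 + π) = 14.56 cm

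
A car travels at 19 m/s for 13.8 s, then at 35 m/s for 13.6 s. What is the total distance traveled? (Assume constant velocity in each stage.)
d₁ = v₁t₁ = 19 × 13.8 = 262.2 m
d₂ = v₂t₂ = 35 × 13.6 = 476 m
d_total = 262.2 + 476 = 738.2 m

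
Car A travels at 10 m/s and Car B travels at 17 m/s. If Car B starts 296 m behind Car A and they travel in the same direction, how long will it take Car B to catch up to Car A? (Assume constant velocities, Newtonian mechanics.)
Relative speed: v_rel = 17 - 10 = 7 m/s
Time to catch: t = d₀/v_rel = 296/7 = 42.29 s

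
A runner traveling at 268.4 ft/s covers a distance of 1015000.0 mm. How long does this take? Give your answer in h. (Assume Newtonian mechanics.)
t = d/v (with unit conversion) = 0.003446 h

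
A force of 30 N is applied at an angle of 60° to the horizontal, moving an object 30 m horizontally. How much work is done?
W = Fd cosθ = 30×30×cos(60°) = 450.0 J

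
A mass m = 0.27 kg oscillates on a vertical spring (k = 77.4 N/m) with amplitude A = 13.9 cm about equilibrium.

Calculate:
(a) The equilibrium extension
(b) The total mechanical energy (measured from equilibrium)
x_eq = mg/k = 0.27×9.81/77.4 = 0.03422 m = 3.422 cm
E = ½kA² = ½×77.4×(0.139)² = 0.7477 J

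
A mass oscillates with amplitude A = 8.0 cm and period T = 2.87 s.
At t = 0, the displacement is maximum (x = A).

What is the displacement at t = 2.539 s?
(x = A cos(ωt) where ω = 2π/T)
ω = 2π/T = 2π/2.87 = 2.189 rad/s
x = A cos(ωt) = 8.0×cos(2.189×2.539) = 5.99 cm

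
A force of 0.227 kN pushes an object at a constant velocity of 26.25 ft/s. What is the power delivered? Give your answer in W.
P = Fv = 227 N × 8.001 m/s = 1816 W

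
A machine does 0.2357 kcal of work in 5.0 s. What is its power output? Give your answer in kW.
P = W/t = 986.2 J / 5 s = 197.2 W = 0.1972 kW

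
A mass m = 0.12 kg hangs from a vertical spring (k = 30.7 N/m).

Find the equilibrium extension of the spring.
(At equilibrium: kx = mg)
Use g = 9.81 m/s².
x_eq = mg/k = 0.12×9.81/30.7 = 0.03835 m = 3.835 cm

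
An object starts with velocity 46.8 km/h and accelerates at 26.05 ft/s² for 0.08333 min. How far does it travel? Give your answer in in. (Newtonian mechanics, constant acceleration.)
d = v₀t + ½at² (with unit conversion) = 6466.0 in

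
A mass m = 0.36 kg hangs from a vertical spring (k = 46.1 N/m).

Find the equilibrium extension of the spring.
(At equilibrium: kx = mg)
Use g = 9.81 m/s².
x_eq = mg/k = 0.36×9.81/46.1 = 0.07661 m = 7.661 cm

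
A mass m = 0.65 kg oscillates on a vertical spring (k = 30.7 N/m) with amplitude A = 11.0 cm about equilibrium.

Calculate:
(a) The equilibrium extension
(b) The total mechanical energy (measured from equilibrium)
x_eq = mg/k = 0.65×9.81/30.7 = 0.2077 m = 20.77 cm
E = ½kA² = ½×30.7×(0.11)² = 0.1857 J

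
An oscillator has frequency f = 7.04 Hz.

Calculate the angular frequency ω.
ω = 2πf = 2π×7.04 = 44.23 rad/s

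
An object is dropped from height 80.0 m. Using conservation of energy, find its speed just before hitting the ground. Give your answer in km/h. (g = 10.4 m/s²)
mgh = ½mv² → v = √(2gh) = √(2×10.4×80) = 40.79 m/s = 146.9 km/h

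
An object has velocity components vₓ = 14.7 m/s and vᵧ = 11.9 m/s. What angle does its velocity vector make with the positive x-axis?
θ = arctan(vᵧ/vₓ) = arctan(11.9/14.7) = 38.99°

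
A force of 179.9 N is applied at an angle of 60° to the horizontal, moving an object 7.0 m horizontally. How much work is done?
W = Fd cosθ = 179.9×7.0×cos(60°) = 629.65 J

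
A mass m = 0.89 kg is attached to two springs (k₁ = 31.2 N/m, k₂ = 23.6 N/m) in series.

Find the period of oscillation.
k_eq = k₁k₂/(k₁+k₂) = 13.44 N/m
T = 2π√(m/k_eq) = 2π√(0.89/13.44) = 1.617 s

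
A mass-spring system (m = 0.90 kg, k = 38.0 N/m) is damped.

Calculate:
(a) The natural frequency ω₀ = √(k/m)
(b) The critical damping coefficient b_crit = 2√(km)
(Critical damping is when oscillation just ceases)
ω₀ = √(k/m) = √(38.0/0.9) = 6.498 rad/s
b_crit = 2√(km) = 2√(38.0×0.9) = 11.7 kg/s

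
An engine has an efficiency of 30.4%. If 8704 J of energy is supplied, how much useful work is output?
W_out = η × W_in = 0.304 × 8704 = 2646.0 J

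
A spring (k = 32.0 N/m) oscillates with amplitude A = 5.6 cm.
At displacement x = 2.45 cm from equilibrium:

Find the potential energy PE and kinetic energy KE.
E_total = ½kA² = ½×32.0×(0.056)² = 0.05018 J
PE = ½kx² = ½×32.0×(0.0245)² = 0.009604 J
KE = E_total − PE = 0.04057 J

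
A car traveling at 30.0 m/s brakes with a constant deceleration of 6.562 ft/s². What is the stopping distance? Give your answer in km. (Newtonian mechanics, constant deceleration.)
d = v₀² / (2a) (with unit conversion) = 0.225 km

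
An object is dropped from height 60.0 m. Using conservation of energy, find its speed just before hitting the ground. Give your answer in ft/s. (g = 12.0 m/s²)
mgh = ½mv² → v = √(2gh) = √(2×12.0×60) = 37.95 m/s = 124.5 ft/s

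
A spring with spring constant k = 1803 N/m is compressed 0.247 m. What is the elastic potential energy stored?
PE = ½kx² = ½×1803×0.247² = 55.0 J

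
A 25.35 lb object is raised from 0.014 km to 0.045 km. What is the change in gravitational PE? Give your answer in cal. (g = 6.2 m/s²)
ΔPE = mg(h₂ − h₁) = 11.5 kg × 6.2 m/s² × (45 − 14) m = 2210 J = 528.2 cal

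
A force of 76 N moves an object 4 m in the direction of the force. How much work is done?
W = Fd = 76×4 = 304.0 J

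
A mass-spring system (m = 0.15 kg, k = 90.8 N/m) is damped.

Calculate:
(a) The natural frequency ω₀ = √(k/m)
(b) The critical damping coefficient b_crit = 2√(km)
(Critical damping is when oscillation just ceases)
ω₀ = √(k/m) = √(90.8/0.15) = 24.6 rad/s
b_crit = 2√(km) = 2√(90.8×0.15) = 7.381 kg/s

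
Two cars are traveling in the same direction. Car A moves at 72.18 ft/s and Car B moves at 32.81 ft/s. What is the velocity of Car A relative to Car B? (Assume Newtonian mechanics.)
v_rel = v_A - v_B = 72.18 - 32.81 = 39.37 ft/s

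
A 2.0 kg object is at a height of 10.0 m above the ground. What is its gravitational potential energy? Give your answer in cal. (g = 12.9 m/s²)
PE = mgh = 2 kg × 12.9 m/s² × 10 m = 258 J = 61.66 cal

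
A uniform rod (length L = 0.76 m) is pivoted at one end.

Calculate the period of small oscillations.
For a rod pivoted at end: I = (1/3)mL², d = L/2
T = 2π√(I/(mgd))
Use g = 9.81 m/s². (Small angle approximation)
I/m = (1/3)L² = 0.1925 m²; d = L/2 = 0.38 m
T = 2π√(I/(mgd)) = 2π√(0.1925/(9.81×0.38)) = 1.428 s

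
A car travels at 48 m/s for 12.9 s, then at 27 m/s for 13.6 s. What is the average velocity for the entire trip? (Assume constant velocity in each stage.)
d₁ = v₁t₁ = 48 × 12.9 = 619.2 m
d₂ = v₂t₂ = 27 × 13.6 = 367.2 m
d_total = 986.4 m, t_total = 26.5 s
v_avg = d_total/t_total = 986.4/26.5 = 37.22 m/s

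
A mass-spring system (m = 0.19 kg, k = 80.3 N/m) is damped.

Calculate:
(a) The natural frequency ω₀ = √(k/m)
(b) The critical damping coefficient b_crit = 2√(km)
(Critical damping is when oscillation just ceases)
ω₀ = √(k/m) = √(80.3/0.19) = 20.56 rad/s
b_crit = 2√(km) = 2√(80.3×0.19) = 7.812 kg/s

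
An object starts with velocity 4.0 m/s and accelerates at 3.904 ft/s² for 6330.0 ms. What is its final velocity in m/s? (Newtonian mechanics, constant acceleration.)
v = v₀ + at (with unit conversion) = 11.53 m/s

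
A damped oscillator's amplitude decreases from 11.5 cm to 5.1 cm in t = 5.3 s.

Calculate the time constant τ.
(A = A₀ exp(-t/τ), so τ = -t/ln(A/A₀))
A/A₀ = 5.1/11.5 = 0.4435; ln(A/A₀) = -0.8131
τ = −t/ln(A/A₀) = −5.3/-0.8131 = 6.518 s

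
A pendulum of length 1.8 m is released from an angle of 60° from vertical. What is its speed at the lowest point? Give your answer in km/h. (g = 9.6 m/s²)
h = L(1 − cosθ) = 1.8×(1 − cos60°) = 0.9 m
v = √(2gh) = √(2×9.6×0.9) = 4.157 m/s = 14.96 km/h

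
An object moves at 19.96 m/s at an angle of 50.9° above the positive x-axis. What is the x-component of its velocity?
vₓ = v cos(θ) = 19.96 × cos(50.9°) = 12.59 m/s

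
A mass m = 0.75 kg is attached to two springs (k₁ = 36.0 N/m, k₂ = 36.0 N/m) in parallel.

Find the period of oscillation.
k_eq = k₁+k₂ = 72 N/m
T = 2π√(m/k_eq) = 2π√(0.75/72) = 0.6413 s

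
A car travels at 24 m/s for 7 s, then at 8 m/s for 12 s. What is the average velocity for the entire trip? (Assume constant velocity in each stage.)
d₁ = v₁t₁ = 24 × 7 = 168 m
d₂ = v₂t₂ = 8 × 12 = 96 m
d_total = 264 m, t_total = 19 s
v_avg = d_total/t_total = 264/19 = 13.89 m/s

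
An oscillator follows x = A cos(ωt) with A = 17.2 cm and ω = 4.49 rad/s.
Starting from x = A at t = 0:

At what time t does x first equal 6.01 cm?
cos(ωt) = x/A = 6.01/17.2 = 0.3494
ωt = arccos(0.3494) = 1.214 rad
t = 1.214/4.49 = 0.2703 s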